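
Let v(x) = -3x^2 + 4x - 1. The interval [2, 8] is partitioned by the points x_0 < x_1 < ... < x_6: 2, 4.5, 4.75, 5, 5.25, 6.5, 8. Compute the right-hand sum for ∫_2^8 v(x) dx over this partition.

Subinterval widths: 2.5, 0.25, 0.25, 0.25, 1.25, 1.5.
Right endpoints: 4.5, 4.75, 5, 5.25, 6.5, 8.
v(4.5) = -43.75, v(4.75) = -49.6875, v(5) = -56, v(5.25) = -62.6875, v(6.5) = -101.75, v(8) = -161.
Sum = Σ Δx_i · v(x_i).
Sum = -520.15625.

-520.15625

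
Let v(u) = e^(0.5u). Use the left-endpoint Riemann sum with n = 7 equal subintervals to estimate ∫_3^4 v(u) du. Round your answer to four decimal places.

5.6095

Δu = (4 − 3)/7 = 1/7.
Left endpoints: 3, 22/7, 23/7, 24/7, 25/7, 26/7, 27/7.
v(3) ≈ 4.4817, v(22/7) ≈ 4.8135, v(23/7) ≈ 5.1699, v(24/7) ≈ 5.5527, v(25/7) ≈ 5.9638, v(26/7) ≈ 6.4054, v(27/7) ≈ 6.8797.
Sum = Δu · [v(3) + v(22/7) + v(23/7) + ...].
Sum ≈ 5.6095.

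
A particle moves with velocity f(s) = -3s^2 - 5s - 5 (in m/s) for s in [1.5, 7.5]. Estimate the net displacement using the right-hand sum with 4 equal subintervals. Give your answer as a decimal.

-734.25

Δs = (7.5 − 1.5)/4 = 1.5.
Right endpoints: 3, 4.5, 6, 7.5.
f(3) = -47, f(4.5) = -88.25, f(6) = -143, f(7.5) = -211.25.
Sum = Δs · [f(3) + f(4.5) + f(6) + f(7.5)].
Sum = -734.25.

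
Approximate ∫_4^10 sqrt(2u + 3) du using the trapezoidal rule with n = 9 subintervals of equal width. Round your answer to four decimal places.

24.6036

Δu = (10 − 4)/9 = 2/3.
f(4) ≈ 3.3166, f(14/3) ≈ 3.5119, f(16/3) ≈ 3.6968, f(6) ≈ 3.8730, f(20/3) ≈ 4.0415, f(22/3) ≈ 4.2032, f(8) ≈ 4.3589, f(26/3) ≈ 4.5092, f(28/3) ≈ 4.6547, f(10) ≈ 4.7958.
T_9 = (Δu/2)·[f(u_0) + 2f(u_1) + ... + 2f(u_{8}) + f(u_9)].
Sum ≈ 24.6036.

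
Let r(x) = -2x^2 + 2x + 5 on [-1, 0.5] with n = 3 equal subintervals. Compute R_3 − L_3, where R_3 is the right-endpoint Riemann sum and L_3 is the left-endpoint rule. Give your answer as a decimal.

R_3 = 7.
L_3 = 4.75.
R_3 − L_3 = 2.25.

2.25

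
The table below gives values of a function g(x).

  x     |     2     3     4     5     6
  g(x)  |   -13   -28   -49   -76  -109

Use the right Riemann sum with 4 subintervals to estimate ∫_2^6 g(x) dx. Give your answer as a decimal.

Δx = 1.
Sum = 1·[(-28) + (-49) + (-76) + (-109)] = -262.

-262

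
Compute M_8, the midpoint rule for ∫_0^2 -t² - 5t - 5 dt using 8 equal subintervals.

-22.65625

Δt = (2 − 0)/8 = 0.25.
Midpoints: 0.125, 0.375, 0.625, 0.875, 1.125, 1.375, 1.625, 1.875.
f(0.125) = -5.640625, f(0.375) = -7.015625, f(0.625) = -8.515625, f(0.875) = -10.140625, f(1.125) = -11.890625, f(1.375) = -13.765625, f(1.625) = -15.765625, f(1.875) = -17.890625.
Sum = Δt · [f(0.125) + f(0.375) + f(0.625) + ...].
Sum = -22.65625.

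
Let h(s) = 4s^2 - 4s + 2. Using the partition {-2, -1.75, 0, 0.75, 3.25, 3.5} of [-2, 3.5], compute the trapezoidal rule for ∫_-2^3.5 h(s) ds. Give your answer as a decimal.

76.625

Subinterval widths: 0.25, 1.75, 0.75, 2.5, 0.25.
h(-2) = 26, h(-1.75) = 21.25, h(0) = 2, h(0.75) = 1.25, h(3.25) = 31.25, h(3.5) = 37.
On each subinterval the trapezoid contributes (Δs_i/2)·[h(s_{i-1}) + h(s_i)].
Sum = 76.625.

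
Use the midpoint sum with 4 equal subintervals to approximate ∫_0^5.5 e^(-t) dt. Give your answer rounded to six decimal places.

Δt = (5.5 − 0)/4 = 1.375.
Midpoints: 0.6875, 2.0625, 3.4375, 4.8125.
f(0.6875) ≈ 0.502832, f(2.0625) ≈ 0.127136, f(3.4375) ≈ 0.032145, f(4.8125) ≈ 0.008128.
Sum = Δt · [f(0.6875) + f(2.0625) + f(3.4375) + f(4.8125)].
Sum ≈ 0.921580.

0.921580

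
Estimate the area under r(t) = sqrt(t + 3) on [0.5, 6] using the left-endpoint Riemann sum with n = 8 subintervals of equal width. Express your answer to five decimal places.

Δt = (6 − 0.5)/8 = 0.6875.
Left endpoints: 0.5, 1.1875, 1.875, 2.5625, 3.25, 3.9375, 4.625, 5.3125.
r(0.5) ≈ 1.87083, r(1.1875) ≈ 2.04634, r(1.875) ≈ 2.20794, r(2.5625) ≈ 2.35850, r(3.25) ≈ 2.50000, r(3.9375) ≈ 2.63391, r(4.625) ≈ 2.76134, r(5.3125) ≈ 2.88314.
Sum = Δt · [r(0.5) + r(1.1875) + r(1.875) + ...].
Sum ≈ 13.24262.

13.24262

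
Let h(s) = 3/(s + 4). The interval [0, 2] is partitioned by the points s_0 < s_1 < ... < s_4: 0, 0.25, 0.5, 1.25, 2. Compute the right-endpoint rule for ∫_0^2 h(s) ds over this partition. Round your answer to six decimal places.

1.146709

Subinterval widths: 0.25, 0.25, 0.75, 0.75.
Right endpoints: 0.25, 0.5, 1.25, 2.
h(0.25) = 12/17, h(0.5) = 2/3, h(1.25) = 4/7, h(2) = 0.5.
Sum = Σ Δs_i · h(s_i).
Sum ≈ 1.146709.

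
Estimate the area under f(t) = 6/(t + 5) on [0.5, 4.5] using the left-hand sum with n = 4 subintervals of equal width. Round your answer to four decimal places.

Δt = (4.5 − 0.5)/4 = 1.
Left endpoints: 0.5, 1.5, 2.5, 3.5.
f(0.5) = 12/11, f(1.5) = 12/13, f(2.5) = 0.8, f(3.5) = 12/17.
Sum = Δt · [f(0.5) + f(1.5) + f(2.5) + f(3.5)].
Sum ≈ 3.5199.

3.5199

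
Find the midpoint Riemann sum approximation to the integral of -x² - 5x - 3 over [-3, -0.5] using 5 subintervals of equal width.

5.46875

Δx = (-0.5 − (-3))/5 = 0.5.
Midpoints: -2.75, -2.25, -1.75, -1.25, -0.75.
f(-2.75) = 3.1875, f(-2.25) = 3.1875, f(-1.75) = 2.6875, f(-1.25) = 1.6875, f(-0.75) = 0.1875.
Sum = Δx · [f(-2.75) + f(-2.25) + f(-1.75) + f(-1.25) + f(-0.75)].
Sum = 5.46875.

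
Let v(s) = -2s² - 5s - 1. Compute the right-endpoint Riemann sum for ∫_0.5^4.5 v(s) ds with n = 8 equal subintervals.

Δs = (4.5 − 0.5)/8 = 0.5.
Right endpoints: 1, 1.5, 2, 2.5, 3, 3.5, 4, 4.5.
v(1) = -8, v(1.5) = -13, v(2) = -19, v(2.5) = -26, v(3) = -34, v(3.5) = -43, v(4) = -53, v(4.5) = -64.
Sum = Δs · [v(1) + v(1.5) + v(2) + ...].
Sum = -130.

-130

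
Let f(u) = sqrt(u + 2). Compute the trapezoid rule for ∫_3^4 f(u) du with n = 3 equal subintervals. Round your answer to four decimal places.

Δu = (4 − 3)/3 = 1/3.
f(3) ≈ 2.2361, f(10/3) ≈ 2.3094, f(11/3) ≈ 2.3805, f(4) ≈ 2.4495.
T_3 = (Δu/2)·[f(u_0) + 2f(u_1) + 2f(u_2) + f(u_3)].
Sum ≈ 2.3442.

2.3442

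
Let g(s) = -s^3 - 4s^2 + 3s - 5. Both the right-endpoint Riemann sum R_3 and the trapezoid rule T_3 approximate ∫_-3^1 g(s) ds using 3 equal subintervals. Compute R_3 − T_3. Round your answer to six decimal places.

R_3 ≈ -39.85185185.
T_3 ≈ -50.51851852.
R_3 − T_3 ≈ 10.666667.

10.666667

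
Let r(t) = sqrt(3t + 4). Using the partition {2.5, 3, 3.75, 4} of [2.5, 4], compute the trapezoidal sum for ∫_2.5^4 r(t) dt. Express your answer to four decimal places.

Subinterval widths: 0.5, 0.75, 0.25.
r(2.5) ≈ 3.3912, r(3) ≈ 3.6056, r(3.75) ≈ 3.9051, r(4) ≈ 4.0000.
On each subinterval the trapezoid contributes (Δt_i/2)·[r(t_{i-1}) + r(t_i)].
Sum ≈ 5.5538.

5.5538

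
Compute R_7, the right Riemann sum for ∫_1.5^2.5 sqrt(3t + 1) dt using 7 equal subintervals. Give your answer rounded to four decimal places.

2.6812

Δt = (2.5 − 1.5)/7 = 1/7.
Right endpoints: 23/14, 25/14, 27/14, 29/14, 31/14, 33/14, 2.5.
f(23/14) ≈ 2.4349, f(25/14) ≈ 2.5213, f(27/14) ≈ 2.6049, f(29/14) ≈ 2.6859, f(31/14) ≈ 2.7646, f(33/14) ≈ 2.8410, f(2.5) ≈ 2.9155.
Sum = Δt · [f(23/14) + f(25/14) + f(27/14) + ...].
Sum ≈ 2.6812.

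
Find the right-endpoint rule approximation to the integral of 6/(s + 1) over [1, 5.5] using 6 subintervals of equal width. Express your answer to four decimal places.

Δs = (5.5 − 1)/6 = 0.75.
Right endpoints: 1.75, 2.5, 3.25, 4, 4.75, 5.5.
f(1.75) = 24/11, f(2.5) = 12/7, f(3.25) = 24/17, f(4) = 1.2, f(4.75) = 24/23, f(5.5) = 12/13.
Sum = Δs · [f(1.75) + f(2.5) + f(3.25) + ...].
Sum ≈ 6.3558.

6.3558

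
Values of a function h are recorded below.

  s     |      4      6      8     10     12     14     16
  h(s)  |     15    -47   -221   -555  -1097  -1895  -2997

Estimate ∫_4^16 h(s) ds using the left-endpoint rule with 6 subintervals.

-7600

Δs = 2.
Sum = 2·[15 + (-47) + (-221) + (-555) + (-1097) + (-1895)] = -7600.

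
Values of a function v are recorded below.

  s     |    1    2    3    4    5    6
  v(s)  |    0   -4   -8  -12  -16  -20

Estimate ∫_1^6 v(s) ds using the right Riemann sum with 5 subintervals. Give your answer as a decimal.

Δs = 1.
Sum = 1·[(-4) + (-8) + (-12) + (-16) + (-20)] = -60.

-60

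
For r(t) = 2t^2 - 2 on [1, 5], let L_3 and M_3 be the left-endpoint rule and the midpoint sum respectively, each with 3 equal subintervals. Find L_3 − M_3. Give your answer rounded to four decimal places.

-28.4444

L_3 ≈ 45.037037.
M_3 ≈ 73.481481.
L_3 − M_3 ≈ -28.4444.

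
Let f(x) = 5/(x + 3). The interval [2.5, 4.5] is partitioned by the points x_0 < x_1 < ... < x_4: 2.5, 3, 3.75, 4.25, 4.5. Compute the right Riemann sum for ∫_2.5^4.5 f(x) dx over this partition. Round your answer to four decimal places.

1.4837

Subinterval widths: 0.5, 0.75, 0.5, 0.25.
Right endpoints: 3, 3.75, 4.25, 4.5.
f(3) = 5/6, f(3.75) = 20/27, f(4.25) = 20/29, f(4.5) = 2/3.
Sum = Σ Δx_i · f(x_i).
Sum ≈ 1.4837.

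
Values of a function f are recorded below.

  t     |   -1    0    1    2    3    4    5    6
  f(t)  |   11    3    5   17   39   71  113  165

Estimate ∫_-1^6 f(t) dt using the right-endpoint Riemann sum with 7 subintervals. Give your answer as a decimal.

Δt = 1.
Sum = 1·[3 + 5 + 17 + 39 + 71 + 113 + 165] = 413.

413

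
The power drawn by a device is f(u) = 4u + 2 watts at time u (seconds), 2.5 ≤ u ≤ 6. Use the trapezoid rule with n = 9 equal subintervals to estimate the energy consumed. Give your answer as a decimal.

66.5

Δu = (6 − 2.5)/9 = 7/18.
f(2.5) = 12, f(26/9) = 122/9, f(59/18) = 136/9, f(11/3) = 50/3, f(73/18) = 164/9, f(40/9) = 178/9, f(29/6) = 64/3, f(47/9) = 206/9, f(101/18) = 220/9, f(6) = 26.
T_9 = (Δu/2)·[f(u_0) + 2f(u_1) + ... + 2f(u_{8}) + f(u_9)].
Sum = 66.5.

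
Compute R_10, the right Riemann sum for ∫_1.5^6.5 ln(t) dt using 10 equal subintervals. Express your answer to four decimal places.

Δt = (6.5 − 1.5)/10 = 0.5.
Right endpoints: 2, 2.5, 3, 3.5, 4, 4.5, 5, 5.5, 6, 6.5.
f(2) ≈ 0.6931, f(2.5) ≈ 0.9163, f(3) ≈ 1.0986, f(3.5) ≈ 1.2528, f(4) ≈ 1.3863, f(4.5) ≈ 1.5041, f(5) ≈ 1.6094, f(5.5) ≈ 1.7047, f(6) ≈ 1.7918, f(6.5) ≈ 1.8718.
Sum = Δt · [f(2) + f(2.5) + f(3) + ...].
Sum ≈ 6.9145.

6.9145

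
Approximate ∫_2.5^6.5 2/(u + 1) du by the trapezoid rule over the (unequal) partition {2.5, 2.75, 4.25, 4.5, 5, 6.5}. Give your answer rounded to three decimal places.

Subinterval widths: 0.25, 1.5, 0.25, 0.5, 1.5.
f(2.5) = 4/7, f(2.75) = 8/15, f(4.25) = 8/21, f(4.5) = 4/11, f(5) = 1/3, f(6.5) = 4/15.
On each subinterval the trapezoid contributes (Δu_i/2)·[f(u_{i-1}) + f(u_i)].
Sum ≈ 1.541.

1.541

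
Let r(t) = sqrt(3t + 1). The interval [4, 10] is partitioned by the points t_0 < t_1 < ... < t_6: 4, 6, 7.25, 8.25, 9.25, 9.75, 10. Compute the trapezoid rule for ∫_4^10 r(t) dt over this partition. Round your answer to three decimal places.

Subinterval widths: 2, 1.25, 1, 1, 0.5, 0.25.
r(4) ≈ 3.606, r(6) ≈ 4.359, r(7.25) ≈ 4.770, r(8.25) ≈ 5.074, r(9.25) ≈ 5.362, r(9.75) ≈ 5.500, r(10) ≈ 5.568.
On each subinterval the trapezoid contributes (Δt_i/2)·[r(t_{i-1}) + r(t_i)].
Sum ≈ 27.909.

27.909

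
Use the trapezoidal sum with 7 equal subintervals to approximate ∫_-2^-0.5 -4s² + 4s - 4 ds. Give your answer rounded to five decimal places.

-24.04592

Δs = (-0.5 − (-2))/7 = 3/14.
f(-2) = -28, f(-25/14) = -1171/49, f(-11/7) = -988/49, f(-19/14) = -823/49, f(-8/7) = -676/49, f(-13/14) = -547/49, f(-5/7) = -436/49, f(-0.5) = -7.
T_7 = (Δs/2)·[f(s_0) + 2f(s_1) + ... + 2f(s_{6}) + f(s_7)].
Sum ≈ -24.04592.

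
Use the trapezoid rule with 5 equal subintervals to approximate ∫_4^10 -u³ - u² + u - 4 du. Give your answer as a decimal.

Δu = (10 − 4)/5 = 1.2.
f(4) = -80, f(5.2) = -166.448, f(6.4) = -300.704, f(7.6) = -493.136, f(8.8) = -754.112, f(10) = -1094.
T_5 = (Δu/2)·[f(u_0) + 2f(u_1) + ... + 2f(u_{4}) + f(u_5)].
Sum = -2761.68.

-2761.68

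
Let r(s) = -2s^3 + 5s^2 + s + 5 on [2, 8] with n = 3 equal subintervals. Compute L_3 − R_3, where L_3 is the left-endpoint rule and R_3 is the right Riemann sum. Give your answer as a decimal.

L_3 = -538.
R_3 = -1942.
L_3 − R_3 = 1404.

1404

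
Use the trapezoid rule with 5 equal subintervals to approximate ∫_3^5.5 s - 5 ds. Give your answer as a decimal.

Δs = (5.5 − 3)/5 = 0.5.
f(3) = -2, f(3.5) = -1.5, f(4) = -1, f(4.5) = -0.5, f(5) = 0, f(5.5) = 0.5.
T_5 = (Δs/2)·[f(s_0) + 2f(s_1) + ... + 2f(s_{4}) + f(s_5)].
Sum = -1.875.

-1.875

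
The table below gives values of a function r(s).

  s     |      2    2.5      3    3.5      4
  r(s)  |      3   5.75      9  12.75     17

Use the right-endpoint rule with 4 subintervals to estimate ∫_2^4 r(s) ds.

22.25

Δs = 0.5.
Sum = 0.5·[5.75 + 9 + 12.75 + 17] = 22.25.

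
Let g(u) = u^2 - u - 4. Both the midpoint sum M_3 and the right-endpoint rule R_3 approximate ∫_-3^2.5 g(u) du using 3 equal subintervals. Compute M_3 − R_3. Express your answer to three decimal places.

M_3 ≈ -7.95718.
R_3 ≈ -10.89815.
M_3 − R_3 ≈ 2.941.

2.941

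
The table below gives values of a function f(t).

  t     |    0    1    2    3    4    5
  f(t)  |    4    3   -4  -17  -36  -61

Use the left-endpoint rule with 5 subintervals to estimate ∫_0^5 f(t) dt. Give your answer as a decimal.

Δt = 1.
Sum = 1·[4 + 3 + (-4) + (-17) + (-36)] = -50.

-50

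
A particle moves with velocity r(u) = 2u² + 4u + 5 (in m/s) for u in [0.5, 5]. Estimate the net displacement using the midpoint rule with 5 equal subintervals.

154.6425

Δu = (5 − 0.5)/5 = 0.9.
Midpoints: 0.95, 1.85, 2.75, 3.65, 4.55.
r(0.95) = 10.605, r(1.85) = 19.245, r(2.75) = 31.125, r(3.65) = 46.245, r(4.55) = 64.605.
Sum = Δu · [r(0.95) + r(1.85) + r(2.75) + r(3.65) + r(4.55)].
Sum = 154.6425.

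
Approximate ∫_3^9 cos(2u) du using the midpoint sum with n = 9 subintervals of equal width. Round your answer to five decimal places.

-0.25420

Δu = (9 − 3)/9 = 2/3.
Midpoints: 10/3, 4, 14/3, 16/3, 6, 20/3, 22/3, 8, 26/3.
f(10/3) ≈ 0.92737, f(4) ≈ -0.14550, f(14/3) ≈ -0.99582, f(16/3) ≈ -0.32301, f(6) ≈ 0.84385, f(20/3) ≈ 0.72002, f(22/3) ≈ -0.50510, f(8) ≈ -0.95766, f(26/3) ≈ 0.05455.
Sum = Δu · [f(10/3) + f(4) + f(14/3) + ...].
Sum ≈ -0.25420.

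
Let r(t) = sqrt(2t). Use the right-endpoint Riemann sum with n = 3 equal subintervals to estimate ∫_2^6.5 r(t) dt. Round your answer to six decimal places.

14.120370

Δt = (6.5 − 2)/3 = 1.5.
Right endpoints: 3.5, 5, 6.5.
r(3.5) ≈ 2.645751, r(5) ≈ 3.162278, r(6.5) ≈ 3.605551.
Sum = Δt · [r(3.5) + r(5) + r(6.5)].
Sum ≈ 14.120370.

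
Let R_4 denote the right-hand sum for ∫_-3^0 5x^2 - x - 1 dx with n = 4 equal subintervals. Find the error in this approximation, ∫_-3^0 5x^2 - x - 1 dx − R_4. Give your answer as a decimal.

16.59375

Exact integral: ∫_-3^0 f(x) dx = 46.5.
R_4 = 29.90625.
Error = 46.5 − 29.90625 = 16.59375.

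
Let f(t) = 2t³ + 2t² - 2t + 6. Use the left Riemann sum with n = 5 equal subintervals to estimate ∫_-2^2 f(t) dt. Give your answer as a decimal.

25.92

Δt = (2 − (-2))/5 = 0.8.
Left endpoints: -2, -1.2, -0.4, 0.4, 1.2.
f(-2) = 2, f(-1.2) = 7.824, f(-0.4) = 6.992, f(0.4) = 5.648, f(1.2) = 9.936.
Sum = Δt · [f(-2) + f(-1.2) + f(-0.4) + f(0.4) + f(1.2)].
Sum = 25.92.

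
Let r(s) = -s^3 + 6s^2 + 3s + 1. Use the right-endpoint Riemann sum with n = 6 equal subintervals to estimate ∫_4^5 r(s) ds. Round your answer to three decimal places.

43.882

Δs = (5 − 4)/6 = 1/6.
Right endpoints: 25/6, 13/3, 4.5, 14/3, 29/6, 5.
r(25/6) = 9791/216, r(13/3) = 1223/27, r(4.5) = 44.875, r(14/3) = 1189/27, r(29/6) = 9235/216, r(5) = 41.
Sum = Δs · [r(25/6) + r(13/3) + r(4.5) + ...].
Sum ≈ 43.882.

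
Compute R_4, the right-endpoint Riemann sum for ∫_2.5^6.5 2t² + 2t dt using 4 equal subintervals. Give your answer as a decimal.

250

Δt = (6.5 − 2.5)/4 = 1.
Right endpoints: 3.5, 4.5, 5.5, 6.5.
f(3.5) = 31.5, f(4.5) = 49.5, f(5.5) = 71.5, f(6.5) = 97.5.
Sum = Δt · [f(3.5) + f(4.5) + f(5.5) + f(6.5)].
Sum = 250.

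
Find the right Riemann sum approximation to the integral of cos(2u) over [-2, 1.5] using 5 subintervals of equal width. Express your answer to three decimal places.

Δu = (1.5 − (-2))/5 = 0.7.
Right endpoints: -1.3, -0.6, 0.1, 0.8, 1.5.
f(-1.3) ≈ -0.857, f(-0.6) ≈ 0.362, f(0.1) ≈ 0.980, f(0.8) ≈ -0.029, f(1.5) ≈ -0.990.
Sum = Δu · [f(-1.3) + f(-0.6) + f(0.1) + f(0.8) + f(1.5)].
Sum ≈ -0.374.

-0.374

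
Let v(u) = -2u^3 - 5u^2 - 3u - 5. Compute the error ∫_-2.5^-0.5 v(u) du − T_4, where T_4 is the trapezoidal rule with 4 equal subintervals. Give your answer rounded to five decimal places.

-0.33333

Exact integral: ∫_-2.5^-0.5 v(u) du ≈ -7.3333333.
T_4 = -7.
Error ≈ -7.3333333 − (-7) ≈ -0.33333.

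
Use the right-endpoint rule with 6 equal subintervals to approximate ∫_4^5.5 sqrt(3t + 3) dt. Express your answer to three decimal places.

Δt = (5.5 − 4)/6 = 0.25.
Right endpoints: 4.25, 4.5, 4.75, 5, 5.25, 5.5.
f(4.25) ≈ 3.969, f(4.5) ≈ 4.062, f(4.75) ≈ 4.153, f(5) ≈ 4.243, f(5.25) ≈ 4.330, f(5.5) ≈ 4.416.
Sum = Δt · [f(4.25) + f(4.5) + f(4.75) + ...].
Sum ≈ 6.293.

6.293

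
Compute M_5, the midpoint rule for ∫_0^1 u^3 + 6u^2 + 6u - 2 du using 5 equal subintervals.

Δu = (1 − 0)/5 = 0.2.
Midpoints: 0.1, 0.3, 0.5, 0.7, 0.9.
f(0.1) = -1.339, f(0.3) = 0.367, f(0.5) = 2.625, f(0.7) = 5.483, f(0.9) = 8.989.
Sum = Δu · [f(0.1) + f(0.3) + f(0.5) + f(0.7) + f(0.9)].
Sum = 3.225.

3.225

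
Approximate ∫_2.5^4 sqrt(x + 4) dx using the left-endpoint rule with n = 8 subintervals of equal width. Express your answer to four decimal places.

4.0109

Δx = (4 − 2.5)/8 = 0.1875.
Left endpoints: 2.5, 2.6875, 2.875, 3.0625, 3.25, 3.4375, 3.625, 3.8125.
f(2.5) ≈ 2.5495, f(2.6875) ≈ 2.5860, f(2.875) ≈ 2.6220, f(3.0625) ≈ 2.6575, f(3.25) ≈ 2.6926, f(3.4375) ≈ 2.7272, f(3.625) ≈ 2.7613, f(3.8125) ≈ 2.7951.
Sum = Δx · [f(2.5) + f(2.6875) + f(2.875) + ...].
Sum ≈ 4.0109.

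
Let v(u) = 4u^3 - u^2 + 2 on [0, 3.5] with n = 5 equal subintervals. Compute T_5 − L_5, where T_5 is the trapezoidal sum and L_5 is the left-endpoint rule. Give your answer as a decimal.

55.7375

T_5 = 148.4875.
L_5 = 92.75.
T_5 − L_5 = 55.7375.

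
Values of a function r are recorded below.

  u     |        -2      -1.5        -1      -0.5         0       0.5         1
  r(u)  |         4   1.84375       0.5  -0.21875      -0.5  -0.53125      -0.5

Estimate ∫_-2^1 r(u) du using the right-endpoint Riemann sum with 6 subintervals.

Δu = 0.5.
Sum = 0.5·[1.84375 + 0.5 + (-0.21875) + (-0.5) + (-0.53125) + (-0.5)] = 0.296875.

0.296875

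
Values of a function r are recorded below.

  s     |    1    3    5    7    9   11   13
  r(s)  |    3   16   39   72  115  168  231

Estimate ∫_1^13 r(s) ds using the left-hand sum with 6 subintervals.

Δs = 2.
Sum = 2·[3 + 16 + 39 + 72 + 115 + 168] = 826.

826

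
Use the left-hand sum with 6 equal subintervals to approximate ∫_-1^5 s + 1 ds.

Δs = (5 − (-1))/6 = 1.
Left endpoints: -1, 0, 1, 2, 3, 4.
f(-1) = 0, f(0) = 1, f(1) = 2, f(2) = 3, f(3) = 4, f(4) = 5.
Sum = Δs · [f(-1) + f(0) + f(1) + ...].
Sum = 15.

15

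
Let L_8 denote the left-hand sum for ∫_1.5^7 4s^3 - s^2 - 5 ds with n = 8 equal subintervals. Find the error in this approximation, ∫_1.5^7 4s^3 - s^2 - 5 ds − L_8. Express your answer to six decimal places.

Exact integral: ∫_1.5^7 f(s) ds ≈ 2255.22916667.
L_8 ≈ 1825.97851562.
Error ≈ 2255.22916667 − 1825.97851562 ≈ 429.250651.

429.250651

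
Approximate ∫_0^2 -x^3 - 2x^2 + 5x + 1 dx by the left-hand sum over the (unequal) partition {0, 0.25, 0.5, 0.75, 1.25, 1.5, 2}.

3.953125

Subinterval widths: 0.25, 0.25, 0.25, 0.5, 0.25, 0.5.
Left endpoints: 0, 0.25, 0.5, 0.75, 1.25, 1.5.
f(0) = 1, f(0.25) = 2.109375, f(0.5) = 2.875, f(0.75) = 3.203125, f(1.25) = 2.171875, f(1.5) = 0.625.
Sum = Σ Δx_i · f(x_i).
Sum = 3.953125.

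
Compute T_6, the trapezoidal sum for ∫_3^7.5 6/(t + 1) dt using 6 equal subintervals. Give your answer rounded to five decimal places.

Δt = (7.5 − 3)/6 = 0.75.
f(3) = 1.5, f(3.75) = 24/19, f(4.5) = 12/11, f(5.25) = 0.96, f(6) = 6/7, f(6.75) = 24/31, f(7.5) = 12/17.
T_6 = (Δt/2)·[f(t_0) + 2f(t_1) + ... + 2f(t_{5}) + f(t_6)].
Sum ≈ 4.53626.

4.53626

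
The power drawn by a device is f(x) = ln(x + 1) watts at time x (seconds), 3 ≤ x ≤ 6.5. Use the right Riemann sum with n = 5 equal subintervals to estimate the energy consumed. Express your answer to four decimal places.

6.2819

Δx = (6.5 − 3)/5 = 0.7.
Right endpoints: 3.7, 4.4, 5.1, 5.8, 6.5.
f(3.7) ≈ 1.5476, f(4.4) ≈ 1.6864, f(5.1) ≈ 1.8083, f(5.8) ≈ 1.9169, f(6.5) ≈ 2.0149.
Sum = Δx · [f(3.7) + f(4.4) + f(5.1) + f(5.8) + f(6.5)].
Sum ≈ 6.2819.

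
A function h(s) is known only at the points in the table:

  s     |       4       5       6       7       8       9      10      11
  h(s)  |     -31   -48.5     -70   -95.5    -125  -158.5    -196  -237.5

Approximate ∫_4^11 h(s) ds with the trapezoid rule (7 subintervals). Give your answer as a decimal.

Δs = 1.
T_7 = (1/2)·[(-31) + 2·(-48.5) + 2·(-70) + 2·(-95.5) + 2·(-125) + 2·(-158.5) + 2·(-196) + (-237.5)] = -827.75.

-827.75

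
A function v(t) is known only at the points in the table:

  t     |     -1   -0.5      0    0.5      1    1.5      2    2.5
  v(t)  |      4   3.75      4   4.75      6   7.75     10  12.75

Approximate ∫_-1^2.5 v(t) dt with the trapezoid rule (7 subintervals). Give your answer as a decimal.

Δt = 0.5.
T_7 = (0.5/2)·[4 + 2·3.75 + 2·4 + 2·4.75 + 2·6 + 2·7.75 + 2·10 + 12.75] = 22.3125.

22.3125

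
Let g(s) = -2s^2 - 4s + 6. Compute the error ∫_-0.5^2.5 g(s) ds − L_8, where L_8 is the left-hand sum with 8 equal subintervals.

-4.359375

Exact integral: ∫_-0.5^2.5 g(s) ds = -4.5.
L_8 = -0.140625.
Error = -4.5 − (-0.140625) = -4.359375.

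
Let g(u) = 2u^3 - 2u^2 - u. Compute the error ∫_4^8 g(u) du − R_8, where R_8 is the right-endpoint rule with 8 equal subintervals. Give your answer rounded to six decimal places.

Exact integral: ∫_4^8 g(u) du ≈ 1597.33333333.
R_8 = 1802.
Error ≈ 1597.33333333 − 1802 ≈ -204.666667.

-204.666667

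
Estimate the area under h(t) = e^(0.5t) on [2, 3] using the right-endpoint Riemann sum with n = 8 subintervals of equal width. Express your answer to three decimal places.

3.638

Δt = (3 − 2)/8 = 0.125.
Right endpoints: 2.125, 2.25, 2.375, 2.5, 2.625, 2.75, 2.875, 3.
h(2.125) ≈ 2.894, h(2.25) ≈ 3.080, h(2.375) ≈ 3.279, h(2.5) ≈ 3.490, h(2.625) ≈ 3.715, h(2.75) ≈ 3.955, h(2.875) ≈ 4.210, h(3) ≈ 4.482.
Sum = Δt · [h(2.125) + h(2.25) + h(2.375) + ...].
Sum ≈ 3.638.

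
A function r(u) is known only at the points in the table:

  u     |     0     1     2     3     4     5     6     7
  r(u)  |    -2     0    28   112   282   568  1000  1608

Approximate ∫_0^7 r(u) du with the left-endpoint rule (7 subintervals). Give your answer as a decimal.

Δu = 1.
Sum = 1·[(-2) + 0 + 28 + 112 + 282 + 568 + 1000] = 1988.

1988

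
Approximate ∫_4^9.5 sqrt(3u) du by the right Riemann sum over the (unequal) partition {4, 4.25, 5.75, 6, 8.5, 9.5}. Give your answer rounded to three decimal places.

Subinterval widths: 0.25, 1.5, 0.25, 2.5, 1.
Right endpoints: 4.25, 5.75, 6, 8.5, 9.5.
f(4.25) ≈ 3.571, f(5.75) ≈ 4.153, f(6) ≈ 4.243, f(8.5) ≈ 5.050, f(9.5) ≈ 5.339.
Sum = Σ Δu_i · f(u_i).
Sum ≈ 26.146.

26.146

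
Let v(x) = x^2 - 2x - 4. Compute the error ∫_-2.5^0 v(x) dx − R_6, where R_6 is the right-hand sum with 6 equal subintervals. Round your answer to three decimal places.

Exact integral: ∫_-2.5^0 v(x) dx ≈ 1.45833.
R_6 ≈ -0.81308.
Error ≈ 1.45833 − (-0.81308) ≈ 2.271.

2.271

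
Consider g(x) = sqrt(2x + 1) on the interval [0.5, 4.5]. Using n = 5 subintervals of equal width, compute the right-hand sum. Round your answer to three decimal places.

Δx = (4.5 − 0.5)/5 = 0.8.
Right endpoints: 1.3, 2.1, 2.9, 3.7, 4.5.
g(1.3) ≈ 1.897, g(2.1) ≈ 2.280, g(2.9) ≈ 2.608, g(3.7) ≈ 2.898, g(4.5) ≈ 3.162.
Sum = Δx · [g(1.3) + g(2.1) + g(2.9) + g(3.7) + g(4.5)].
Sum ≈ 10.277.

10.277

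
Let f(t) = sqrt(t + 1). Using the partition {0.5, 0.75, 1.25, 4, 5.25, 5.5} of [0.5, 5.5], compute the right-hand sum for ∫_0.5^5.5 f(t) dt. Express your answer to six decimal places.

10.992283

Subinterval widths: 0.25, 0.5, 2.75, 1.25, 0.25.
Right endpoints: 0.75, 1.25, 4, 5.25, 5.5.
f(0.75) ≈ 1.322876, f(1.25) ≈ 1.500000, f(4) ≈ 2.236068, f(5.25) ≈ 2.500000, f(5.5) ≈ 2.549510.
Sum = Σ Δt_i · f(t_i).
Sum ≈ 10.992283.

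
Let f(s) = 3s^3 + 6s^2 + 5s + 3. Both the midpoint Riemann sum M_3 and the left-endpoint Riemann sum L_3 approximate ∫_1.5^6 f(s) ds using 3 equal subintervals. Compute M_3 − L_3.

M_3 = 1457.7890625.
L_3 = 911.25.
M_3 − L_3 = 546.5390625.

546.5390625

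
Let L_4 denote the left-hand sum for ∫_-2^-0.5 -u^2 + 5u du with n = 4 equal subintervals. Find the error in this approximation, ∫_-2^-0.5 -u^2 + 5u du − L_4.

Exact integral: ∫_-2^-0.5 f(u) du = -12.
L_4 = -14.14453125.
Error = -12 − (-14.14453125) = 2.14453125.

2.14453125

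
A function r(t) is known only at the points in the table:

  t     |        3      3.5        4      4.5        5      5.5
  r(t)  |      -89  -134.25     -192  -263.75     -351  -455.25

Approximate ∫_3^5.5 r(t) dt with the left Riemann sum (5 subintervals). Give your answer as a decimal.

Δt = 0.5.
Sum = 0.5·[(-89) + (-134.25) + (-192) + (-263.75) + (-351)] = -515.

-515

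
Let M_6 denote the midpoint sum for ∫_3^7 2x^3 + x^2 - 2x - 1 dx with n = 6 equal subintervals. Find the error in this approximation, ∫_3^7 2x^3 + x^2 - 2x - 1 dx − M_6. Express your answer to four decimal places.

4.5926

Exact integral: ∫_3^7 f(x) dx ≈ 1221.333333.
M_6 ≈ 1216.740741.
Error ≈ 1221.333333 − 1216.740741 ≈ 4.5926.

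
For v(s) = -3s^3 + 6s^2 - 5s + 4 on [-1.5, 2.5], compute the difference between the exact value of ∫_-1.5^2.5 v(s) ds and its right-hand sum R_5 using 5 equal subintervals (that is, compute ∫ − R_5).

20.56

Exact integral: ∫_-1.5^2.5 v(s) ds = 18.5.
R_5 = -2.06.
Error = 18.5 − (-2.06) = 20.56.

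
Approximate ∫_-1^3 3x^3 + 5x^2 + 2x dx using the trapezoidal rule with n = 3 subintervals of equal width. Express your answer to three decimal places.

Δx = (3 − (-1))/3 = 4/3.
f(-1) = 0, f(1/3) = 4/3, f(5/3) = 280/9, f(3) = 132.
T_3 = (Δx/2)·[f(x_0) + 2f(x_1) + 2f(x_2) + f(x_3)].
Sum ≈ 131.259.

131.259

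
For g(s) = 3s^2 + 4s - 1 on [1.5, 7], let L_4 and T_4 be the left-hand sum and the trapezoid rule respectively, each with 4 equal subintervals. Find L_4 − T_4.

L_4 = 321.27734375.
T_4 = 432.82421875.
L_4 − T_4 = -111.546875.

-111.546875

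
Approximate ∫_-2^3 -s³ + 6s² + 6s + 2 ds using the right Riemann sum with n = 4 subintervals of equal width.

Δs = (3 − (-2))/4 = 1.25.
Right endpoints: -0.75, 0.5, 1.75, 3.
f(-0.75) = 1.296875, f(0.5) = 6.375, f(1.75) = 25.515625, f(3) = 47.
Sum = Δs · [f(-0.75) + f(0.5) + f(1.75) + f(3)].
Sum = 100.234375.

100.234375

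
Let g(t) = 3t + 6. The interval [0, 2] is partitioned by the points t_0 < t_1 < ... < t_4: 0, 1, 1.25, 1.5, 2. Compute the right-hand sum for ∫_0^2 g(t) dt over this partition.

20.0625

Subinterval widths: 1, 0.25, 0.25, 0.5.
Right endpoints: 1, 1.25, 1.5, 2.
g(1) = 9, g(1.25) = 9.75, g(1.5) = 10.5, g(2) = 12.
Sum = Σ Δt_i · g(t_i).
Sum = 20.0625.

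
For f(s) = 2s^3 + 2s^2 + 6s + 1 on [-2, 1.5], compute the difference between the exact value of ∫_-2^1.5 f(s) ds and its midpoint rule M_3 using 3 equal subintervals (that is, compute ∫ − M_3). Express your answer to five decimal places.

0.19850

Exact integral: ∫_-2^1.5 f(s) ds ≈ 0.3645833.
M_3 ≈ 0.1660880.
Error ≈ 0.3645833 − 0.1660880 ≈ 0.19850.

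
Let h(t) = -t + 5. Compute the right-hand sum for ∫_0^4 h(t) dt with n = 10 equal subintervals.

11.2

Δt = (4 − 0)/10 = 0.4.
Right endpoints: 0.4, 0.8, 1.2, 1.6, 2, 2.4, 2.8, 3.2, 3.6, 4.
h(0.4) = 4.6, h(0.8) = 4.2, h(1.2) = 3.8, h(1.6) = 3.4, h(2) = 3, h(2.4) = 2.6, h(2.8) = 2.2, h(3.2) = 1.8, h(3.6) = 1.4, h(4) = 1.
Sum = Δt · [h(0.4) + h(0.8) + h(1.2) + ...].
Sum = 11.2.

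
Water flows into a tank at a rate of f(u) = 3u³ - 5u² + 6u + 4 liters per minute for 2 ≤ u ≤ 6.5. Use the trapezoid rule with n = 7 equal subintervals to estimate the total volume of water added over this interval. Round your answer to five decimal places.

Δu = (6.5 − 2)/7 = 9/14.
f(2) = 20, f(37/14) = 110617/2744, f(23/7) = 26120/343, f(55/14) = 363031/2744, f(32/7) = 73244/343, f(73/14) = 890845/2744, f(41/7) = 161354/343, f(6.5) = 655.625.
T_7 = (Δu/2)·[f(u_0) + 2f(u_1) + ... + 2f(u_{6}) + f(u_7)].
Sum ≈ 1025.47768.

1025.47768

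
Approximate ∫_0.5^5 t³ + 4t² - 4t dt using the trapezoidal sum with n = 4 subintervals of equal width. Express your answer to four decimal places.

Δt = (5 − 0.5)/4 = 1.125.
f(0.5) = -0.875, f(1.625) = 4277/512, f(2.75) = 40.046875, f(3.875) = 52607/512, f(5) = 205.
T_4 = (Δt/2)·[f(t_0) + 2f(t_1) + 2f(t_2) + 2f(t_3) + f(t_4)].
Sum ≈ 284.8623.

284.8623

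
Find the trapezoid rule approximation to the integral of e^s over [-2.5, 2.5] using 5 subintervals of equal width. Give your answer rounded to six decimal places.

Δs = (2.5 − (-2.5))/5 = 1.
f(-2.5) ≈ 0.082085, f(-1.5) ≈ 0.223130, f(-0.5) ≈ 0.606531, f(0.5) ≈ 1.648721, f(1.5) ≈ 4.481689, f(2.5) ≈ 12.182494.
T_5 = (Δs/2)·[f(s_0) + 2f(s_1) + ... + 2f(s_{4}) + f(s_5)].
Sum ≈ 13.092361.

13.092361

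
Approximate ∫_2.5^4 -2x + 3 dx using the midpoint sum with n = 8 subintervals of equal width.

-5.25

Δx = (4 − 2.5)/8 = 0.1875.
Midpoints: 2.59375, 2.78125, 2.96875, 3.15625, 3.34375, 3.53125, 3.71875, 3.90625.
f(2.59375) = -2.1875, f(2.78125) = -2.5625, f(2.96875) = -2.9375, f(3.15625) = -3.3125, f(3.34375) = -3.6875, f(3.53125) = -4.0625, f(3.71875) = -4.4375, f(3.90625) = -4.8125.
Sum = Δx · [f(2.59375) + f(2.78125) + f(2.96875) + ...].
Sum = -5.25.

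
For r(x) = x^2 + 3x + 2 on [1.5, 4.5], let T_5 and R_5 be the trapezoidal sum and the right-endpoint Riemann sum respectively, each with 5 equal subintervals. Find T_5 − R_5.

T_5 = 62.43.
R_5 = 70.53.
T_5 − R_5 = -8.1.

-8.1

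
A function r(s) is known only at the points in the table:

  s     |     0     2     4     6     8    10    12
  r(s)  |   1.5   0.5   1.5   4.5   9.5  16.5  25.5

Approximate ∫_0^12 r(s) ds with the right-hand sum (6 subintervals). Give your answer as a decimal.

116

Δs = 2.
Sum = 2·[0.5 + 1.5 + 4.5 + 9.5 + 16.5 + 25.5] = 116.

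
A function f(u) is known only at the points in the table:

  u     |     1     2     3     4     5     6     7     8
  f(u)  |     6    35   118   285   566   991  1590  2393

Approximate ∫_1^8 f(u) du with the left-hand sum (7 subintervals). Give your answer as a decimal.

3591

Δu = 1.
Sum = 1·[6 + 35 + 118 + 285 + 566 + 991 + 1590] = 3591.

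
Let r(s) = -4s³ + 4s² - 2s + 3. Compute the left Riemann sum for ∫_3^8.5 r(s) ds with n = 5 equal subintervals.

Δs = (8.5 − 3)/5 = 1.1.
Left endpoints: 3, 4.1, 5.2, 6.3, 7.4.
r(3) = -75, r(4.1) = -213.644, r(5.2) = -461.672, r(6.3) = -851.028, r(7.4) = -1413.656.
Sum = Δs · [r(3) + r(4.1) + r(5.2) + r(6.3) + r(7.4)].
Sum = -3316.5.

-3316.5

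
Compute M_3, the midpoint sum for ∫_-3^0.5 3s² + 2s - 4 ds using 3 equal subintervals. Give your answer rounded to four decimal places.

Δs = (0.5 − (-3))/3 = 7/6.
Midpoints: -29/12, -1.25, -1/12.
f(-29/12) = 8.6875, f(-1.25) = -1.8125, f(-1/12) = -199/48.
Sum = Δs · [f(-29/12) + f(-1.25) + f(-1/12)].
Sum ≈ 3.1840.

3.1840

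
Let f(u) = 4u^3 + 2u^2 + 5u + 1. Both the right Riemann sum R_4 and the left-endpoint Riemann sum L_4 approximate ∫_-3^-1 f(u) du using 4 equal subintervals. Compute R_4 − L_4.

49

R_4 = -58.
L_4 = -107.
R_4 − L_4 = 49.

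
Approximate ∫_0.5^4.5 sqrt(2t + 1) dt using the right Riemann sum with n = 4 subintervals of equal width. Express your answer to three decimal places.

Δt = (4.5 − 0.5)/4 = 1.
Right endpoints: 1.5, 2.5, 3.5, 4.5.
f(1.5) ≈ 2.000, f(2.5) ≈ 2.449, f(3.5) ≈ 2.828, f(4.5) ≈ 3.162.
Sum = Δt · [f(1.5) + f(2.5) + f(3.5) + f(4.5)].
Sum ≈ 10.440.

10.440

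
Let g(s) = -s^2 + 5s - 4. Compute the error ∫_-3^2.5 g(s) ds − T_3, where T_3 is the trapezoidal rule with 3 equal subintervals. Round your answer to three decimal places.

3.081

Exact integral: ∫_-3^2.5 g(s) ds ≈ -43.08333.
T_3 ≈ -46.16435.
Error ≈ -43.08333 − (-46.16435) ≈ 3.081.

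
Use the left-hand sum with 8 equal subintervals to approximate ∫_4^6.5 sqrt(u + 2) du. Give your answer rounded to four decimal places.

6.6500

Δu = (6.5 − 4)/8 = 0.3125.
Left endpoints: 4, 4.3125, 4.625, 4.9375, 5.25, 5.5625, 5.875, 6.1875.
f(4) ≈ 2.4495, f(4.3125) ≈ 2.5125, f(4.625) ≈ 2.5739, f(4.9375) ≈ 2.6339, f(5.25) ≈ 2.6926, f(5.5625) ≈ 2.7500, f(5.875) ≈ 2.8062, f(6.1875) ≈ 2.8614.
Sum = Δu · [f(4) + f(4.3125) + f(4.625) + ...].
Sum ≈ 6.6500.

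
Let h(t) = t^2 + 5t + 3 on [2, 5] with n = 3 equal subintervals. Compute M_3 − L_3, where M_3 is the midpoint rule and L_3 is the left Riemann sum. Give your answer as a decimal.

17.25

M_3 = 100.25.
L_3 = 83.
M_3 − L_3 = 17.25.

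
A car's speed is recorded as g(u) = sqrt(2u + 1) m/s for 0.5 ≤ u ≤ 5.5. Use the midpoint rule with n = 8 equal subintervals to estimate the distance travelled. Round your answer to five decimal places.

Δu = (5.5 − 0.5)/8 = 0.625.
Midpoints: 0.8125, 1.4375, 2.0625, 2.6875, 3.3125, 3.9375, 4.5625, 5.1875.
g(0.8125) ≈ 1.62019, g(1.4375) ≈ 1.96850, g(2.0625) ≈ 2.26385, g(2.6875) ≈ 2.52488, g(3.3125) ≈ 2.76134, g(3.9375) ≈ 2.97909, g(4.5625) ≈ 3.18198, g(5.1875) ≈ 3.37268.
Sum = Δu · [g(0.8125) + g(1.4375) + g(2.0625) + ...].
Sum ≈ 12.92032.

12.92032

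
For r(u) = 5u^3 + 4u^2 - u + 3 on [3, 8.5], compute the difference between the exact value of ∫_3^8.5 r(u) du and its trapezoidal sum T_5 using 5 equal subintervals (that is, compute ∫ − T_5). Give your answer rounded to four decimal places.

Exact integral: ∫_3^8.5 r(u) du ≈ 7191.536458.
T_5 = 7291.63875.
Error ≈ 7191.536458 − 7291.63875 ≈ -100.1023.

-100.1023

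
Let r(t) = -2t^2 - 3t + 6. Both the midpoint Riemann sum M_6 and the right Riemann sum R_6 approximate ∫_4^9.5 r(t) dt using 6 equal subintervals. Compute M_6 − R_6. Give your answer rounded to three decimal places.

77.936

M_6 ≈ -606.52141.
R_6 ≈ -684.45718.
M_6 − R_6 ≈ 77.936.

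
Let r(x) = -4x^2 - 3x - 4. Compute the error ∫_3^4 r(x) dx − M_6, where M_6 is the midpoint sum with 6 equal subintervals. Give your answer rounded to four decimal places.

-0.0093

Exact integral: ∫_3^4 r(x) dx ≈ -63.833333.
M_6 ≈ -63.824074.
Error ≈ -63.833333 − (-63.824074) ≈ -0.0093.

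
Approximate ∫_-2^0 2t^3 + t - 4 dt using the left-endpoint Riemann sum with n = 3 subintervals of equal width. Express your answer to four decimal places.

-24.8889

Δt = (0 − (-2))/3 = 2/3.
Left endpoints: -2, -4/3, -2/3.
f(-2) = -22, f(-4/3) = -272/27, f(-2/3) = -142/27.
Sum = Δt · [f(-2) + f(-4/3) + f(-2/3)].
Sum ≈ -24.8889.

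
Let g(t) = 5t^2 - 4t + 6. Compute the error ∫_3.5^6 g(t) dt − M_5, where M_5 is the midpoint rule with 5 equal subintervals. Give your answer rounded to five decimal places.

Exact integral: ∫_3.5^6 g(t) dt ≈ 256.0416667.
M_5 = 255.78125.
Error ≈ 256.0416667 − 255.78125 ≈ 0.26042.

0.26042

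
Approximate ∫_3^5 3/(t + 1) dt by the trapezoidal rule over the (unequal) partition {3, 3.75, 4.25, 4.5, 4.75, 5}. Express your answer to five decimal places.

1.21957

Subinterval widths: 0.75, 0.5, 0.25, 0.25, 0.25.
f(3) = 0.75, f(3.75) = 12/19, f(4.25) = 4/7, f(4.5) = 6/11, f(4.75) = 12/23, f(5) = 0.5.
On each subinterval the trapezoid contributes (Δt_i/2)·[f(t_{i-1}) + f(t_i)].
Sum ≈ 1.21957.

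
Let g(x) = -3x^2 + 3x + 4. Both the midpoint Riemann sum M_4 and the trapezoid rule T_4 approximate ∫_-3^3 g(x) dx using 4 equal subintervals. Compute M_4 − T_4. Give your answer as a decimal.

10.125

M_4 = -26.625.
T_4 = -36.75.
M_4 − T_4 = 10.125.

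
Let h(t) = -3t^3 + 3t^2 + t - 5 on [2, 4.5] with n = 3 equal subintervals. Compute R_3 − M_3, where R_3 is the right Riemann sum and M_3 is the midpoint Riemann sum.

R_3 ≈ -306.94444.
M_3 ≈ -212.99913.
R_3 − M_3 = -93.9453125.

-93.9453125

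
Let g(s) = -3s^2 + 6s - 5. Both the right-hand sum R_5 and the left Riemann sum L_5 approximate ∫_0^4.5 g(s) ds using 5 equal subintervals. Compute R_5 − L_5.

R_5 = -69.885.
L_5 = -39.51.
R_5 − L_5 = -30.375.

-30.375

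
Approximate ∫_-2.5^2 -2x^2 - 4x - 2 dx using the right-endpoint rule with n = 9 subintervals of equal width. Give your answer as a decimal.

Δx = (2 − (-2.5))/9 = 0.5.
Right endpoints: -2, -1.5, -1, -0.5, 0, 0.5, 1, 1.5, 2.
f(-2) = -2, f(-1.5) = -0.5, f(-1) = 0, f(-0.5) = -0.5, f(0) = -2, f(0.5) = -4.5, f(1) = -8, f(1.5) = -12.5, f(2) = -18.
Sum = Δx · [f(-2) + f(-1.5) + f(-1) + ...].
Sum = -24.

-24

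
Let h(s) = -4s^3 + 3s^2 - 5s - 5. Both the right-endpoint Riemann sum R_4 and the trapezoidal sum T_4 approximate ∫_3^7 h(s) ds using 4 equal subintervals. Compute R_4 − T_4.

R_4 = -2744.
T_4 = -2162.
R_4 − T_4 = -582.

-582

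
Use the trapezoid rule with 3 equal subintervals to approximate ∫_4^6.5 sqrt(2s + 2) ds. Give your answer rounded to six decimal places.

8.820637

Δs = (6.5 − 4)/3 = 5/6.
f(4) ≈ 3.162278, f(29/6) ≈ 3.415650, f(17/3) ≈ 3.651484, f(6.5) ≈ 3.872983.
T_3 = (Δs/2)·[f(s_0) + 2f(s_1) + 2f(s_2) + f(s_3)].
Sum ≈ 8.820637.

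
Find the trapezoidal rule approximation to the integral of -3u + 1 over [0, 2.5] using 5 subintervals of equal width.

-6.875

Δu = (2.5 − 0)/5 = 0.5.
f(0) = 1, f(0.5) = -0.5, f(1) = -2, f(1.5) = -3.5, f(2) = -5, f(2.5) = -6.5.
T_5 = (Δu/2)·[f(u_0) + 2f(u_1) + ... + 2f(u_{4}) + f(u_5)].
Sum = -6.875.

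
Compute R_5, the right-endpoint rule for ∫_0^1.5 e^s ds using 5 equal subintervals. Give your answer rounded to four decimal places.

4.0300

Δs = (1.5 − 0)/5 = 0.3.
Right endpoints: 0.3, 0.6, 0.9, 1.2, 1.5.
f(0.3) ≈ 1.3499, f(0.6) ≈ 1.8221, f(0.9) ≈ 2.4596, f(1.2) ≈ 3.3201, f(1.5) ≈ 4.4817.
Sum = Δs · [f(0.3) + f(0.6) + f(0.9) + f(1.2) + f(1.5)].
Sum ≈ 4.0300.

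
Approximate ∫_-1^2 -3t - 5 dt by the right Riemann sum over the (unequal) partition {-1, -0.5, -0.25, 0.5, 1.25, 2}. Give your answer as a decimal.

-22.5

Subinterval widths: 0.5, 0.25, 0.75, 0.75, 0.75.
Right endpoints: -0.5, -0.25, 0.5, 1.25, 2.
f(-0.5) = -3.5, f(-0.25) = -4.25, f(0.5) = -6.5, f(1.25) = -8.75, f(2) = -11.
Sum = Σ Δt_i · f(t_i).
Sum = -22.5.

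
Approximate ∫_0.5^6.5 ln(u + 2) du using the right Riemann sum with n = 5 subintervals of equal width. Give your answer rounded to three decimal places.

10.601

Δu = (6.5 − 0.5)/5 = 1.2.
Right endpoints: 1.7, 2.9, 4.1, 5.3, 6.5.
f(1.7) ≈ 1.308, f(2.9) ≈ 1.589, f(4.1) ≈ 1.808, f(5.3) ≈ 1.988, f(6.5) ≈ 2.140.
Sum = Δu · [f(1.7) + f(2.9) + f(4.1) + f(5.3) + f(6.5)].
Sum ≈ 10.601.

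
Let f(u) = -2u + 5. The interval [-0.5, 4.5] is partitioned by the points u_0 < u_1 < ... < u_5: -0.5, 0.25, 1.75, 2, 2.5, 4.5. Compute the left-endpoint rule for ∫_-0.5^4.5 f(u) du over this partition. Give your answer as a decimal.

Subinterval widths: 0.75, 1.5, 0.25, 0.5, 2.
Left endpoints: -0.5, 0.25, 1.75, 2, 2.5.
f(-0.5) = 6, f(0.25) = 4.5, f(1.75) = 1.5, f(2) = 1, f(2.5) = 0.
Sum = Σ Δu_i · f(u_i).
Sum = 12.125.

12.125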